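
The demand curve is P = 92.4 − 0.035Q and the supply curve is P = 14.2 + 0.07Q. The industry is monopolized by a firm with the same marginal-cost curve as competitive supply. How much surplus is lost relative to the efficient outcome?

1820.01

Competitive equilibrium: 92.4 − 0.035Q = 14.2 + 0.07Q → Q* = 744.7619, P* = 66.3333.
Marginal revenue: MR = 92.4 − 0.07Q. Set MR = MC: 92.4 − 0.07Q = 14.2 + 0.07Q → Q_m = 558.5714.
Price P_m = 92.4 − 0.035·558.5714 = 72.85; MC(Q_m) = 14.2 + 0.07·558.5714 = 53.3.
Competitive Q* = 744.7619, so ΔQ = 186.1905; wedge = 72.85 − 53.3 = 19.55.
DWL = ½ × 186.1905 × 19.55 = 1820.01.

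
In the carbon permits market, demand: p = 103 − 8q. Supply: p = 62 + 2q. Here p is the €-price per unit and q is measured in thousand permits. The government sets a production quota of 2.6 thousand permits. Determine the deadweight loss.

Competitive equilibrium: 103 − 8q = 62 + 2q → q* = 4.1, p* = 70.2.
At q = 2.6: demand price = 103 − 8·2.6 = 82.2; supply price = 62 + 2·2.6 = 67.2.
Δq = 4.1 − 2.6 = 1.5; wedge = 82.2 − 67.2 = 15.
The triangle = ½ × 1.5 × 15 = €11.25 thousand.

€11.25 thousand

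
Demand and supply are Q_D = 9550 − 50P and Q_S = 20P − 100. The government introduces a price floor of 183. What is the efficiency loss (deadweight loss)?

In inverse form: demand P = 191 − 0.02Q, supply P = 5 + 0.05Q.
Competitive equilibrium: 191 − 0.02Q = 5 + 0.05Q → Q* = 2657.1429, P* = 137.8571.
At the floor P = 183, quantity demanded = (191 − 183)/0.02 = 400.
Sellers' marginal cost at Q' = 400: 5 + 0.05·400 = 25.
ΔQ = 2657.1429 − 400 = 2257.1429; wedge = 183 − 25 = 158.
DWL = ½ × 2257.1429 × 158 = 178314.29.

178314.29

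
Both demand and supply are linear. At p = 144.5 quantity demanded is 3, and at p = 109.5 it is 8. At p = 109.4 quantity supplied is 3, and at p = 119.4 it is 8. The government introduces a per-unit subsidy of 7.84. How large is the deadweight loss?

Demand slope = (109.5 − 144.5)/(8 − 3) = −7, so p = 165.5 − 7q.
Supply slope = (119.4 − 109.4)/(8 − 3) = 2, so p = 103.4 + 2q.
Competitive equilibrium: 165.5 − 7q = 103.4 + 2q → q* = 6.9, p* = 117.2.
The subsidy lowers effective supply by 7.84: p = 95.56 + 2q.
New quantity: 165.5 − 7q = 95.56 + 2q → q' = 7.7711.
Overproduction Δq = 7.7711 − 6.9 = 0.8711; wedge = subsidy = 7.84.
DWL = ½ × 0.8711 × 7.84 = 3.41.

3.41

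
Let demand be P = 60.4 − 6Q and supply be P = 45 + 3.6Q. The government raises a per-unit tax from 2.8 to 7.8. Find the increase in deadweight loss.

2.76

Competitive equilibrium: 60.4 − 6Q = 45 + 3.6Q → Q* = 1.6042, P* = 50.775.
For a per-unit tax t: ΔQ = t/9.6, so DWL = ½·t·(t/9.6) = t²/19.2.
At t = 2.8: DWL = 0.408. At t = 7.8: DWL = 3.169.
Increase = 3.169 − 0.408 = 2.76.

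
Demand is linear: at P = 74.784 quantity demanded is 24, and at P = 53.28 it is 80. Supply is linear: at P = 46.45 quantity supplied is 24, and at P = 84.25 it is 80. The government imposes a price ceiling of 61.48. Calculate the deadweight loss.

10.67

Demand slope = (53.28 − 74.784)/(80 − 24) = −0.384, so P = 84 − 0.384Q.
Supply slope = (84.25 − 46.45)/(80 − 24) = 0.675, so P = 30.25 + 0.675Q.
Competitive equilibrium: 84 − 0.384Q = 30.25 + 0.675Q → Q* = 50.7554, P* = 64.5099.
At the ceiling P = 61.48, quantity supplied = (61.48 − 30.25)/0.675 = 46.2667.
Willingness to pay at Q' = 46.2667: 84 − 0.384·46.2667 = 66.2336.
ΔQ = 50.7554 − 46.2667 = 4.4887; wedge = 66.2336 − 61.48 = 4.7536.
Deadweight loss = ½ × 4.4887 × 4.7536 = 10.67.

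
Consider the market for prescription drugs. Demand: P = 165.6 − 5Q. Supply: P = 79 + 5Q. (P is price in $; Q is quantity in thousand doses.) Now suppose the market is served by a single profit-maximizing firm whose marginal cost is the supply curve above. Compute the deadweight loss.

Competitive equilibrium: 165.6 − 5Q = 79 + 5Q → Q* = 8.66, P* = 122.3.
Marginal revenue: MR = 165.6 − 10Q. Set MR = MC: 165.6 − 10Q = 79 + 5Q → Q_m = 5.77333.
Price P_m = 165.6 − 5·5.77333 = 136.73335; MC(Q_m) = 79 + 5·5.77333 = 107.86665.
Competitive Q* = 8.66, so ΔQ = 2.88667; wedge = 136.73335 − 107.86665 = 28.8667.
Deadweight loss = ½ × 2.88667 × 28.8667 = $41.66 thousand.

$41.66 thousand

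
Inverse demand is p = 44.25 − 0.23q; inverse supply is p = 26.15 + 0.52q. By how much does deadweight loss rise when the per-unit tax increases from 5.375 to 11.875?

74.75

Competitive equilibrium: 44.25 − 0.23q = 26.15 + 0.52q → q* = 24.1333, p* = 38.6993.
For a per-unit tax t: Δq = t/0.75, so DWL = ½·t·(t/0.75) = t²/1.5.
At t = 5.375: DWL = 19.26. At t = 11.875: DWL = 94.01.
Increase = 94.01 − 19.26 = 74.75.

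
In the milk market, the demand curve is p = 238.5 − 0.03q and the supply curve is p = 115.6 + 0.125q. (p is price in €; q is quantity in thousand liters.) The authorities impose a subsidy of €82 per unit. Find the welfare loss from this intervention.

€21690.32 thousand

Competitive equilibrium: 238.5 − 0.03q = 115.6 + 0.125q → q* = 792.9032, p* = 214.7129.
The subsidy lowers effective supply by 82: p = 33.6 + 0.125q.
New quantity: 238.5 − 0.03q = 33.6 + 0.125q → q' = 1321.9355.
Overproduction Δq = 1321.9355 − 792.9032 = 529.0323; wedge = subsidy = 82.
DWL = ½ × 529.0323 × 82 = €21690.32 thousand.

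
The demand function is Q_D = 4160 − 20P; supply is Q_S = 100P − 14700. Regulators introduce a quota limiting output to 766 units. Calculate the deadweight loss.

In inverse form: demand P = 208 − 0.05Q, supply P = 147 + 0.01Q.
Competitive equilibrium: 208 − 0.05Q = 147 + 0.01Q → Q* = 1016.6667, P* = 157.1667.
At Q = 766: demand price = 208 − 0.05·766 = 169.7; supply price = 147 + 0.01·766 = 154.66.
ΔQ = 1016.6667 − 766 = 250.6667; wedge = 169.7 − 154.66 = 15.04.
The triangle = ½ × 250.6667 × 15.04 = 1885.01.

1885.01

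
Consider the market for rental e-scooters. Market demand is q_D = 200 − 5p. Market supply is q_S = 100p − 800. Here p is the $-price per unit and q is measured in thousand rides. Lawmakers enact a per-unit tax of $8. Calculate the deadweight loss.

$152.38 thousand

In inverse form: demand p = 40 − 0.2q, supply p = 8 + 0.01q.
Competitive equilibrium: 40 − 0.2q = 8 + 0.01q → q* = 152.381, p* = 9.5238.
With the tax, the buyer price exceeds the seller price by 8: (40 − 0.2q) − (8 + 0.01q) = 8 → q' = 114.2857.
Δq = 152.381 − 114.2857 = 38.0953; the wedge equals the tax, 8.
The triangle = ½ × 38.0953 × 8 = $152.38 thousand.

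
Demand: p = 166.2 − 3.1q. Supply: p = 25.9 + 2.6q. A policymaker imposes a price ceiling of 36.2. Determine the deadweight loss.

1215.60

Competitive equilibrium: 166.2 − 3.1q = 25.9 + 2.6q → q* = 24.614, p* = 89.8965.
At the ceiling p = 36.2, quantity supplied = (36.2 − 25.9)/2.6 = 3.9615.
Willingness to pay at q' = 3.9615: 166.2 − 3.1·3.9615 = 153.9194.
Δq = 24.614 − 3.9615 = 20.6525; wedge = 153.9194 − 36.2 = 117.7194.
Deadweight loss = ½ × 20.6525 × 117.7194 = 1215.60.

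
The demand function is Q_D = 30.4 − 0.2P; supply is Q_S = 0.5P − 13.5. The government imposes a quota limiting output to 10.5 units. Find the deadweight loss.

In inverse form: demand P = 152 − 5Q, supply P = 27 + 2Q.
Competitive equilibrium: 152 − 5Q = 27 + 2Q → Q* = 17.8571, P* = 62.7143.
At Q = 10.5: demand price = 152 − 5·10.5 = 99.5; supply price = 27 + 2·10.5 = 48.
ΔQ = 17.8571 − 10.5 = 7.3571; wedge = 99.5 − 48 = 51.5.
DWL = ½ × 7.3571 × 51.5 = 189.45.

189.45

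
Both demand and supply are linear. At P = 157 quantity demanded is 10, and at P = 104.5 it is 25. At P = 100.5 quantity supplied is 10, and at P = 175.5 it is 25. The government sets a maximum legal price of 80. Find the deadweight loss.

Demand slope = (104.5 − 157)/(25 − 10) = −3.5, so P = 192 − 3.5Q.
Supply slope = (175.5 − 100.5)/(25 − 10) = 5, so P = 50.5 + 5Q.
Competitive equilibrium: 192 − 3.5Q = 50.5 + 5Q → Q* = 16.6471, P* = 133.7353.
At the ceiling P = 80, quantity supplied = (80 − 50.5)/5 = 5.9.
Willingness to pay at Q' = 5.9: 192 − 3.5·5.9 = 171.35.
ΔQ = 16.6471 − 5.9 = 10.7471; wedge = 171.35 − 80 = 91.35.
The triangle = ½ × 10.7471 × 91.35 = 490.87.

490.87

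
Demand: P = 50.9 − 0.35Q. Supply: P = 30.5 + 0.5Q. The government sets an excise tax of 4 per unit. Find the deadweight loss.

Competitive equilibrium: 50.9 − 0.35Q = 30.5 + 0.5Q → Q* = 24, P* = 42.5.
With the tax, the buyer price exceeds the seller price by 4: (50.9 − 0.35Q) − (30.5 + 0.5Q) = 4 → Q' = 19.2941.
ΔQ = 24 − 19.2941 = 4.7059; the wedge equals the tax, 4.
Deadweight loss = ½ × 4.7059 × 4 = 9.41.

9.41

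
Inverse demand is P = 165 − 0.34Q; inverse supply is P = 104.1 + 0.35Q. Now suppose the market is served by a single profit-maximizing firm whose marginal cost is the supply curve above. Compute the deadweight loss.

Competitive equilibrium: 165 − 0.34Q = 104.1 + 0.35Q → Q* = 88.2609, P* = 134.9913.
Marginal revenue: MR = 165 − 0.68Q. Set MR = MC: 165 − 0.68Q = 104.1 + 0.35Q → Q_m = 59.1262.
Price P_m = 165 − 0.34·59.1262 = 144.8971; MC(Q_m) = 104.1 + 0.35·59.1262 = 124.7942.
Competitive Q* = 88.2609, so ΔQ = 29.1347; wedge = 144.8971 − 124.7942 = 20.1029.
The triangle = ½ × 29.1347 × 20.1029 = 292.85.

292.85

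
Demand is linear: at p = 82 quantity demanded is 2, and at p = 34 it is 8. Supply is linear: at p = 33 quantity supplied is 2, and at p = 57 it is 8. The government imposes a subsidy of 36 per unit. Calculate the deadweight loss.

54

Demand slope = (34 − 82)/(8 − 2) = −8, so p = 98 − 8q.
Supply slope = (57 − 33)/(8 − 2) = 4, so p = 25 + 4q.
Competitive equilibrium: 98 − 8q = 25 + 4q → q* = 6.0833, p* = 49.3333.
The subsidy lowers effective supply by 36: p = 4q − 11.
New quantity: 98 − 8q = 4q − 11 → q' = 9.0833.
Overproduction Δq = 9.0833 − 6.0833 = 3; wedge = subsidy = 36.
The triangle = ½ × 3 × 36 = 54.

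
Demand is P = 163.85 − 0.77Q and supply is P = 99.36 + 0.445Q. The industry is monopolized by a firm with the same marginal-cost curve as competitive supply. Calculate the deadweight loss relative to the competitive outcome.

Competitive equilibrium: 163.85 − 0.77Q = 99.36 + 0.445Q → Q* = 53.0782, P* = 122.9798.
Marginal revenue: MR = 163.85 − 1.54Q. Set MR = MC: 163.85 − 1.54Q = 99.36 + 0.445Q → Q_m = 32.4887.
Price P_m = 163.85 − 0.77·32.4887 = 138.8337; MC(Q_m) = 99.36 + 0.445·32.4887 = 113.8175.
Competitive Q* = 53.0782, so ΔQ = 20.5895; wedge = 138.8337 − 113.8175 = 25.0162.
Welfare loss = ½ × 20.5895 × 25.0162 = 257.54.

257.54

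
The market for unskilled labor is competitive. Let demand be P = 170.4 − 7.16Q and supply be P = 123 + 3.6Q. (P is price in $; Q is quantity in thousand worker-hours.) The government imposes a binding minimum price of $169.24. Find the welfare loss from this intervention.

$96.87 thousand

Competitive equilibrium: 170.4 − 7.16Q = 123 + 3.6Q → Q* = 4.4052, P* = 138.8587.
At the floor P = 169.24, quantity demanded = (170.4 − 169.24)/7.16 = 0.162.
Sellers' marginal cost at Q' = 0.162: 123 + 3.6·0.162 = 123.5832.
ΔQ = 4.4052 − 0.162 = 4.2432; wedge = 169.24 − 123.5832 = 45.6568.
Welfare loss = ½ × 4.2432 × 45.6568 = $96.87 thousand.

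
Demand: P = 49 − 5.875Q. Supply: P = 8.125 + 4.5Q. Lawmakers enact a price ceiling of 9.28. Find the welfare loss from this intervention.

70.37

Competitive equilibrium: 49 − 5.875Q = 8.125 + 4.5Q → Q* = 3.9398, P* = 25.8539.
At the ceiling P = 9.28, quantity supplied = (9.28 − 8.125)/4.5 = 0.2567.
Willingness to pay at Q' = 0.2567: 49 − 5.875·0.2567 = 47.4919.
ΔQ = 3.9398 − 0.2567 = 3.6831; wedge = 47.4919 − 9.28 = 38.2119.
Deadweight loss = ½ × 3.6831 × 38.2119 = 70.37.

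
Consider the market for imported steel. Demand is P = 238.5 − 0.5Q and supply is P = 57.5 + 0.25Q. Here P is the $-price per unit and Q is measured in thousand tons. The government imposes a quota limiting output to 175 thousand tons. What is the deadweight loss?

Competitive equilibrium: 238.5 − 0.5Q = 57.5 + 0.25Q → Q* = 241.3333, P* = 117.8333.
At Q = 175: demand price = 238.5 − 0.5·175 = 151; supply price = 57.5 + 0.25·175 = 101.25.
ΔQ = 241.3333 − 175 = 66.3333; wedge = 151 − 101.25 = 49.75.
The triangle = ½ × 66.3333 × 49.75 = $1650.04 thousand.

$1650.04 thousand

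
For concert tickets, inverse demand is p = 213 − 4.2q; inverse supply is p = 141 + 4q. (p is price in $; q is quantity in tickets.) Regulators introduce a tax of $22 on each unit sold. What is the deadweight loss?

$29.51

Competitive equilibrium: 213 − 4.2q = 141 + 4q → q* = 8.7805, p* = 176.122.
With the tax, the buyer price exceeds the seller price by 22: (213 − 4.2q) − (141 + 4q) = 22 → q' = 6.0976.
Δq = 8.7805 − 6.0976 = 2.6829; the wedge equals the tax, 22.
DWL = ½ × 2.6829 × 22 = $29.51.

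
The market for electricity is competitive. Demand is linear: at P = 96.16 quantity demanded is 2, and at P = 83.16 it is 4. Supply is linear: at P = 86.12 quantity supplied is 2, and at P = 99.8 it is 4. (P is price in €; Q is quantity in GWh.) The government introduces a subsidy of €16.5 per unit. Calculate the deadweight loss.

Demand slope = (83.16 − 96.16)/(4 − 2) = −6.5, so P = 109.16 − 6.5Q.
Supply slope = (99.8 − 86.12)/(4 − 2) = 6.84, so P = 72.44 + 6.84Q.
Competitive equilibrium: 109.16 − 6.5Q = 72.44 + 6.84Q → Q* = 2.7526, P* = 91.2679.
The subsidy lowers effective supply by 16.5: P = 55.94 + 6.84Q.
New quantity: 109.16 − 6.5Q = 55.94 + 6.84Q → Q' = 3.9895.
Overproduction ΔQ = 3.9895 − 2.7526 = 1.2369; wedge = subsidy = 16.5.
The triangle = ½ × 1.2369 × 16.5 = €10.20.

€10.20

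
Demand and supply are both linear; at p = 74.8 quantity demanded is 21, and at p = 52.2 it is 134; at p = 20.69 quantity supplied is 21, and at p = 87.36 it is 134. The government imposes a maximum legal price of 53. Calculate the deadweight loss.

Demand slope = (52.2 − 74.8)/(134 − 21) = −0.2, so p = 79 − 0.2q.
Supply slope = (87.36 − 20.69)/(134 − 21) = 0.59, so p = 8.3 + 0.59q.
Competitive equilibrium: 79 − 0.2q = 8.3 + 0.59q → q* = 89.4937, p* = 61.1013.
At the ceiling p = 53, quantity supplied = (53 − 8.3)/0.59 = 75.7627.
Willingness to pay at q' = 75.7627: 79 − 0.2·75.7627 = 63.8475.
Δq = 89.4937 − 75.7627 = 13.731; wedge = 63.8475 − 53 = 10.8475.
DWL = ½ × 13.731 × 10.8475 = 74.47.

74.47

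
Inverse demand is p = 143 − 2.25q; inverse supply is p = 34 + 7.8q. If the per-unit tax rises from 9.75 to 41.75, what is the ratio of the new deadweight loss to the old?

Competitive equilibrium: 143 − 2.25q = 34 + 7.8q → q* = 10.8458, p* = 118.597.
For a per-unit tax t: Δq = t/10.05, so DWL = ½·t·(t/10.05) = t²/20.1.
At t = 9.75: DWL = 4.729. At t = 41.75: DWL = 86.720.
Ratio = (41.75/9.75)² = 18.336.

18.336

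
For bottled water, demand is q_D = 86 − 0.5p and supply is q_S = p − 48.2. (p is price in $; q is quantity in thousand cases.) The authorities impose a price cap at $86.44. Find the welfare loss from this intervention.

$13.74 thousand

In inverse form: demand p = 172 − 2q, supply p = 48.2 + q.
Competitive equilibrium: 172 − 2q = 48.2 + q → q* = 41.2667, p* = 89.4667.
At the ceiling p = 86.44, quantity supplied = (86.44 − 48.2)/1 = 38.24.
Willingness to pay at q' = 38.24: 172 − 2·38.24 = 95.52.
Δq = 41.2667 − 38.24 = 3.0267; wedge = 95.52 − 86.44 = 9.08.
The triangle = ½ × 3.0267 × 9.08 = $13.74 thousand.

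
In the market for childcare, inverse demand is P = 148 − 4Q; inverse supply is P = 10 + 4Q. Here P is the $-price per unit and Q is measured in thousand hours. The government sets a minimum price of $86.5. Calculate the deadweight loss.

$14.06 thousand

Competitive equilibrium: 148 − 4Q = 10 + 4Q → Q* = 17.25, P* = 79.
At the floor P = 86.5, quantity demanded = (148 − 86.5)/4 = 15.375.
Sellers' marginal cost at Q' = 15.375: 10 + 4·15.375 = 71.5.
ΔQ = 17.25 − 15.375 = 1.875; wedge = 86.5 − 71.5 = 15.
Deadweight loss = ½ × 1.875 × 15 = $14.06 thousand.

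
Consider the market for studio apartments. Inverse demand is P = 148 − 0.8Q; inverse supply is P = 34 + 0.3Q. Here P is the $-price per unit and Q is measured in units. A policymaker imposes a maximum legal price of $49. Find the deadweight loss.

$1582.27

Competitive equilibrium: 148 − 0.8Q = 34 + 0.3Q → Q* = 103.6364, P* = 65.0909.
At the ceiling P = 49, quantity supplied = (49 − 34)/0.3 = 50.
Willingness to pay at Q' = 50: 148 − 0.8·50 = 108.
ΔQ = 103.6364 − 50 = 53.6364; wedge = 108 − 49 = 59.
The triangle = ½ × 53.6364 × 59 = $1582.27.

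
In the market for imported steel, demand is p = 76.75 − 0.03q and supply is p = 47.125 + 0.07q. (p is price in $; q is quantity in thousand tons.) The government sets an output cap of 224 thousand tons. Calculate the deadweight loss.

Competitive equilibrium: 76.75 − 0.03q = 47.125 + 0.07q → q* = 296.25, p* = 67.8625.
At q = 224: demand price = 76.75 − 0.03·224 = 70.03; supply price = 47.125 + 0.07·224 = 62.805.
Δq = 296.25 − 224 = 72.25; wedge = 70.03 − 62.805 = 7.225.
Welfare loss = ½ × 72.25 × 7.225 = $261 thousand.

$261 thousand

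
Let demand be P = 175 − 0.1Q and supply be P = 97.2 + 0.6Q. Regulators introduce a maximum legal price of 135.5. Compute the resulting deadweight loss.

Competitive equilibrium: 175 − 0.1Q = 97.2 + 0.6Q → Q* = 111.1429, P* = 163.8857.
At the ceiling P = 135.5, quantity supplied = (135.5 − 97.2)/0.6 = 63.8333.
Willingness to pay at Q' = 63.8333: 175 − 0.1·63.8333 = 168.6167.
ΔQ = 111.1429 − 63.8333 = 47.3096; wedge = 168.6167 − 135.5 = 33.1167.
DWL = ½ × 47.3096 × 33.1167 = 783.37.

783.37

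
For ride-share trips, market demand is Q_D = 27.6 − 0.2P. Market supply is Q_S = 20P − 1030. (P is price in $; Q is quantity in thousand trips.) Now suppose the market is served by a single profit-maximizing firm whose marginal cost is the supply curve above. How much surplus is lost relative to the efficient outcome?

$183.37 thousand

In inverse form: demand P = 138 − 5Q, supply P = 51.5 + 0.05Q.
Competitive equilibrium: 138 − 5Q = 51.5 + 0.05Q → Q* = 17.12871, P* = 52.35644.
Marginal revenue: MR = 138 − 10Q. Set MR = MC: 138 − 10Q = 51.5 + 0.05Q → Q_m = 8.60697.
Price P_m = 138 − 5·8.60697 = 94.96515; MC(Q_m) = 51.5 + 0.05·8.60697 = 51.93035.
Competitive Q* = 17.12871, so ΔQ = 8.52174; wedge = 94.96515 − 51.93035 = 43.0348.
DWL = ½ × 8.52174 × 43.0348 = $183.37 thousand.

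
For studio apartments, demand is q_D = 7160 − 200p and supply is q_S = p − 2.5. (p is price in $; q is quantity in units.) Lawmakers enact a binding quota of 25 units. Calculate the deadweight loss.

$33.25

In inverse form: demand p = 35.8 − 0.005q, supply p = 2.5 + q.
Competitive equilibrium: 35.8 − 0.005q = 2.5 + q → q* = 33.1343, p* = 35.6343.
At q = 25: demand price = 35.8 − 0.005·25 = 35.675; supply price = 2.5 + 1·25 = 27.5.
Δq = 33.1343 − 25 = 8.1343; wedge = 35.675 − 27.5 = 8.175.
Deadweight loss = ½ × 8.1343 × 8.175 = $33.25.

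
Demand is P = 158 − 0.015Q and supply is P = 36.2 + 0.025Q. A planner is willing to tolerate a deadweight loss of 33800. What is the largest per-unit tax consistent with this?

52

Competitive equilibrium: 158 − 0.015Q = 36.2 + 0.025Q → Q* = 3045, P* = 112.325.
A tax t gives ΔQ = t/0.04 and wedge t, so DWL = t²/0.08.
t²/0.08 = 33800 → t² = 2704 → t = 52.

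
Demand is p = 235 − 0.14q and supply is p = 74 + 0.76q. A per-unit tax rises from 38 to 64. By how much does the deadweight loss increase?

Competitive equilibrium: 235 − 0.14q = 74 + 0.76q → q* = 178.8889, p* = 209.9556.
For a per-unit tax t: Δq = t/0.9, so DWL = ½·t·(t/0.9) = t²/1.8.
At t = 38: DWL = 802.222. At t = 64: DWL = 2275.556.
Increase = 2275.556 − 802.222 = 1473.33.

1473.33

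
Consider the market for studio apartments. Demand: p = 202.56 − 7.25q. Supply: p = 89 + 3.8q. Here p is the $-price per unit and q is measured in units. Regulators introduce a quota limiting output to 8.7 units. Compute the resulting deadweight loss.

$13.74

Competitive equilibrium: 202.56 − 7.25q = 89 + 3.8q → q* = 10.2769, p* = 128.0523.
At q = 8.7: demand price = 202.56 − 7.25·8.7 = 139.485; supply price = 89 + 3.8·8.7 = 122.06.
Δq = 10.2769 − 8.7 = 1.5769; wedge = 139.485 − 122.06 = 17.425.
The triangle = ½ × 1.5769 × 17.425 = $13.74.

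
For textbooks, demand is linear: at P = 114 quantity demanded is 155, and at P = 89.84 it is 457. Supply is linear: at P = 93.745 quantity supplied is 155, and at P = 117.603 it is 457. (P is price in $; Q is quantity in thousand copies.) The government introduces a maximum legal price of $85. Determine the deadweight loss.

Demand slope = (89.84 − 114)/(457 − 155) = −0.08, so P = 126.4 − 0.08Q.
Supply slope = (117.603 − 93.745)/(457 − 155) = 0.079, so P = 81.5 + 0.079Q.
Competitive equilibrium: 126.4 − 0.08Q = 81.5 + 0.079Q → Q* = 282.3899, P* = 103.8088.
At the ceiling P = 85, quantity supplied = (85 − 81.5)/0.079 = 44.3038.
Willingness to pay at Q' = 44.3038: 126.4 − 0.08·44.3038 = 122.8557.
ΔQ = 282.3899 − 44.3038 = 238.0861; wedge = 122.8557 − 85 = 37.8557.
Welfare loss = ½ × 238.0861 × 37.8557 = $4506.46 thousand.

$4506.46 thousand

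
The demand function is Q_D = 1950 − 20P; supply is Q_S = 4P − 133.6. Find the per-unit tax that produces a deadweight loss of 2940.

42

In inverse form: demand P = 97.5 − 0.05Q, supply P = 33.4 + 0.25Q.
Competitive equilibrium: 97.5 − 0.05Q = 33.4 + 0.25Q → Q* = 213.6667, P* = 86.8167.
A tax t gives ΔQ = t/0.3 and wedge t, so DWL = t²/0.6.
t²/0.6 = 2940 → t² = 1764 → t = 42.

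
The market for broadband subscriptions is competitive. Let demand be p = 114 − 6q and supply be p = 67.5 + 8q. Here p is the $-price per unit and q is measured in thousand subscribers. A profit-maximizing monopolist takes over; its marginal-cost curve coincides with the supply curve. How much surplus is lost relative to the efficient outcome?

Competitive equilibrium: 114 − 6q = 67.5 + 8q → q* = 3.3214, p* = 94.0714.
Marginal revenue: MR = 114 − 12q. Set MR = MC: 114 − 12q = 67.5 + 8q → q_m = 2.325.
Price p_m = 114 − 6·2.325 = 100.05; MC(q_m) = 67.5 + 8·2.325 = 86.1.
Competitive q* = 3.3214, so Δq = 0.9964; wedge = 100.05 − 86.1 = 13.95.
DWL = ½ × 0.9964 × 13.95 = $6.95 thousand.

$6.95 thousand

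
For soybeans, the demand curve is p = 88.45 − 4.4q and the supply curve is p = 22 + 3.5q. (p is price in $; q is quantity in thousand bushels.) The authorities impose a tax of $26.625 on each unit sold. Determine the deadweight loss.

$44.87 thousand

Competitive equilibrium: 88.45 − 4.4q = 22 + 3.5q → q* = 8.4114, p* = 51.4399.
With the tax, the buyer price exceeds the seller price by 26.625: (88.45 − 4.4q) − (22 + 3.5q) = 26.625 → q' = 5.0411.
Δq = 8.4114 − 5.0411 = 3.3703; the wedge equals the tax, 26.625.
Deadweight loss = ½ × 3.3703 × 26.625 = $44.87 thousand.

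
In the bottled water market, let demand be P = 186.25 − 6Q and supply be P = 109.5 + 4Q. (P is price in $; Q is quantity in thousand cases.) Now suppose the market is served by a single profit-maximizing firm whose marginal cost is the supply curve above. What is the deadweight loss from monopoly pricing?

$41.42 thousand

Competitive equilibrium: 186.25 − 6Q = 109.5 + 4Q → Q* = 7.675, P* = 140.2.
Marginal revenue: MR = 186.25 − 12Q. Set MR = MC: 186.25 − 12Q = 109.5 + 4Q → Q_m = 4.7969.
Price P_m = 186.25 − 6·4.7969 = 157.4686; MC(Q_m) = 109.5 + 4·4.7969 = 128.6876.
Competitive Q* = 7.675, so ΔQ = 2.8781; wedge = 157.4686 − 128.6876 = 28.781.
DWL = ½ × 2.8781 × 28.781 = $41.42 thousand.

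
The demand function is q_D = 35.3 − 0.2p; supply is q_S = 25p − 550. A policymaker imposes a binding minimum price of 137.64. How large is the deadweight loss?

1319.52

In inverse form: demand p = 176.5 − 5q, supply p = 22 + 0.04q.
Competitive equilibrium: 176.5 − 5q = 22 + 0.04q → q* = 30.65476, p* = 23.22619.
At the floor p = 137.64, quantity demanded = (176.5 − 137.64)/5 = 7.772.
Sellers' marginal cost at q' = 7.772: 22 + 0.04·7.772 = 22.31088.
Δq = 30.65476 − 7.772 = 22.88276; wedge = 137.64 − 22.31088 = 115.32912.
Welfare loss = ½ × 22.88276 × 115.32912 = 1319.52.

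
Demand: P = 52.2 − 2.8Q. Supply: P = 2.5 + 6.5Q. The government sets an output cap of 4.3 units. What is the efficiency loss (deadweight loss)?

5.07

Competitive equilibrium: 52.2 − 2.8Q = 2.5 + 6.5Q → Q* = 5.3441, P* = 37.2366.
At Q = 4.3: demand price = 52.2 − 2.8·4.3 = 40.16; supply price = 2.5 + 6.5·4.3 = 30.45.
ΔQ = 5.3441 − 4.3 = 1.0441; wedge = 40.16 − 30.45 = 9.71.
Welfare loss = ½ × 1.0441 × 9.71 = 5.07.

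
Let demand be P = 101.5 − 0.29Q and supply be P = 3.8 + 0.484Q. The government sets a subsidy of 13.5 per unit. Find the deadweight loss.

117.73

Competitive equilibrium: 101.5 − 0.29Q = 3.8 + 0.484Q → Q* = 126.2274, P* = 64.8941.
The subsidy lowers effective supply by 13.5: P = 0.484Q − 9.7.
New quantity: 101.5 − 0.29Q = 0.484Q − 9.7 → Q' = 143.6693.
Overproduction ΔQ = 143.6693 − 126.2274 = 17.4419; wedge = subsidy = 13.5.
Welfare loss = ½ × 17.4419 × 13.5 = 117.73.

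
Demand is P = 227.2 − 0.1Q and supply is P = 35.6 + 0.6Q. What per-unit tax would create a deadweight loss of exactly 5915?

Competitive equilibrium: 227.2 − 0.1Q = 35.6 + 0.6Q → Q* = 273.7143, P* = 199.8286.
A tax t gives ΔQ = t/0.7 and wedge t, so DWL = t²/1.4.
t²/1.4 = 5915 → t² = 8281 → t = 91.

91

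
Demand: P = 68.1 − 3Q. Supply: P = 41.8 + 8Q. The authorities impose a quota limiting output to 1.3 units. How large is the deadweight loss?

Competitive equilibrium: 68.1 − 3Q = 41.8 + 8Q → Q* = 2.3909, P* = 60.9273.
At Q = 1.3: demand price = 68.1 − 3·1.3 = 64.2; supply price = 41.8 + 8·1.3 = 52.2.
ΔQ = 2.3909 − 1.3 = 1.0909; wedge = 64.2 − 52.2 = 12.
Welfare loss = ½ × 1.0909 × 12 = 6.55.

6.55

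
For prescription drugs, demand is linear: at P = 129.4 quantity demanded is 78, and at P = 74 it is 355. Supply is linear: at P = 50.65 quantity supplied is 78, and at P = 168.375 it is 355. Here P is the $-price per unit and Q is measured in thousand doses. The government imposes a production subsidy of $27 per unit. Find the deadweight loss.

$583.20 thousand

Demand slope = (74 − 129.4)/(355 − 78) = −0.2, so P = 145 − 0.2Q.
Supply slope = (168.375 − 50.65)/(355 − 78) = 0.425, so P = 17.5 + 0.425Q.
Competitive equilibrium: 145 − 0.2Q = 17.5 + 0.425Q → Q* = 204, P* = 104.2.
The subsidy lowers effective supply by 27: P = 0.425Q − 9.5.
New quantity: 145 − 0.2Q = 0.425Q − 9.5 → Q' = 247.2.
Overproduction ΔQ = 247.2 − 204 = 43.2; wedge = subsidy = 27.
The triangle = ½ × 43.2 × 27 = $583.20 thousand.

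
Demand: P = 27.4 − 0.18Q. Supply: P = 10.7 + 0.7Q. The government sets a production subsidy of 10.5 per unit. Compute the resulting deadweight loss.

Competitive equilibrium: 27.4 − 0.18Q = 10.7 + 0.7Q → Q* = 18.9773, P* = 23.9841.
The subsidy lowers effective supply by 10.5: P = 0.2 + 0.7Q.
New quantity: 27.4 − 0.18Q = 0.2 + 0.7Q → Q' = 30.9091.
Overproduction ΔQ = 30.9091 − 18.9773 = 11.9318; wedge = subsidy = 10.5.
The triangle = ½ × 11.9318 × 10.5 = 62.64.

62.64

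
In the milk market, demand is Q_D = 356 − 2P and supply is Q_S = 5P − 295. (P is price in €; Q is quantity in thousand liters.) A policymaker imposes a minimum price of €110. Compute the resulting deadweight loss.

€404.60 thousand

In inverse form: demand P = 178 − 0.5Q, supply P = 59 + 0.2Q.
Competitive equilibrium: 178 − 0.5Q = 59 + 0.2Q → Q* = 170, P* = 93.
At the floor P = 110, quantity demanded = (178 − 110)/0.5 = 136.
Sellers' marginal cost at Q' = 136: 59 + 0.2·136 = 86.2.
ΔQ = 170 − 136 = 34; wedge = 110 − 86.2 = 23.8.
Deadweight loss = ½ × 34 × 23.8 = €404.60 thousand.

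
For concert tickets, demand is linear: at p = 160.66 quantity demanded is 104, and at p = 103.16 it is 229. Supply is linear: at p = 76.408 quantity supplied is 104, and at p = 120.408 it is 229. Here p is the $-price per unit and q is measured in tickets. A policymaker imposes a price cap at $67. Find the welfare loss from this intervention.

$6912.79

Demand slope = (103.16 − 160.66)/(229 − 104) = −0.46, so p = 208.5 − 0.46q.
Supply slope = (120.408 − 76.408)/(229 − 104) = 0.352, so p = 39.8 + 0.352q.
Competitive equilibrium: 208.5 − 0.46q = 39.8 + 0.352q → q* = 207.7586, p* = 112.931.
At the ceiling p = 67, quantity supplied = (67 − 39.8)/0.352 = 77.2727.
Willingness to pay at q' = 77.2727: 208.5 − 0.46·77.2727 = 172.9546.
Δq = 207.7586 − 77.2727 = 130.4859; wedge = 172.9546 − 67 = 105.9546.
The triangle = ½ × 130.4859 × 105.9546 = $6912.79.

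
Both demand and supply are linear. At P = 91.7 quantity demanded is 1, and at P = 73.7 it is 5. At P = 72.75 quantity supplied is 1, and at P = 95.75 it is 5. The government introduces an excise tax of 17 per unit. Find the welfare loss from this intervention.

Demand slope = (73.7 − 91.7)/(5 − 1) = −4.5, so P = 96.2 − 4.5Q.
Supply slope = (95.75 − 72.75)/(5 − 1) = 5.75, so P = 67 + 5.75Q.
Competitive equilibrium: 96.2 − 4.5Q = 67 + 5.75Q → Q* = 2.8488, P* = 83.3805.
With the tax, the buyer price exceeds the seller price by 17: (96.2 − 4.5Q) − (67 + 5.75Q) = 17 → Q' = 1.1902.
ΔQ = 2.8488 − 1.1902 = 1.6586; the wedge equals the tax, 17.
DWL = ½ × 1.6586 × 17 = 14.10.

14.10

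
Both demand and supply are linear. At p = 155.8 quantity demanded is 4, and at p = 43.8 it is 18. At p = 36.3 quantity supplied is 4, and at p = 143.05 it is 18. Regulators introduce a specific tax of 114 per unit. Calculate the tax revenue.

496.128

Demand slope = (43.8 − 155.8)/(18 − 4) = −8, so p = 187.8 − 8q.
Supply slope = (143.05 − 36.3)/(18 − 4) = 7.625, so p = 5.8 + 7.625q.
Competitive equilibrium: 187.8 − 8q = 5.8 + 7.625q → q* = 11.648, p* = 94.616.
With the tax, the buyer price exceeds the seller price by 114: (187.8 − 8q) − (5.8 + 7.625q) = 114 → q' = 4.352.
Tax revenue = 114 × 4.352 = 496.128.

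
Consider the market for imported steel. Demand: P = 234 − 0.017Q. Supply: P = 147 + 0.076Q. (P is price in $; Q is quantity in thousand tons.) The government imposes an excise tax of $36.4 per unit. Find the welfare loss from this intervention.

$7123.44 thousand

Competitive equilibrium: 234 − 0.017Q = 147 + 0.076Q → Q* = 935.4839, P* = 218.0968.
With the tax, the buyer price exceeds the seller price by 36.4: (234 − 0.017Q) − (147 + 0.076Q) = 36.4 → Q' = 544.086.
ΔQ = 935.4839 − 544.086 = 391.3979; the wedge equals the tax, 36.4.
Deadweight loss = ½ × 391.3979 × 36.4 = $7123.44 thousand.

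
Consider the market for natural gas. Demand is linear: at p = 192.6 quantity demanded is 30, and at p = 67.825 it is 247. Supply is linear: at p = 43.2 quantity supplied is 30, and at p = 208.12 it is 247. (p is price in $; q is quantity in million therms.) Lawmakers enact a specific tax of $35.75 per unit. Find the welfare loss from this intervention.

Demand slope = (67.825 − 192.6)/(247 − 30) = −0.575, so p = 209.85 − 0.575q.
Supply slope = (208.12 − 43.2)/(247 − 30) = 0.76, so p = 20.4 + 0.76q.
Competitive equilibrium: 209.85 − 0.575q = 20.4 + 0.76q → q* = 141.910112, p* = 128.251685.
With the tax, the buyer price exceeds the seller price by 35.75: (209.85 − 0.575q) − (20.4 + 0.76q) = 35.75 → q' = 115.131086.
Δq = 141.910112 − 115.131086 = 26.779026; the wedge equals the tax, 35.75.
The triangle = ½ × 26.779026 × 35.75 = $478.68 million.

$478.68 million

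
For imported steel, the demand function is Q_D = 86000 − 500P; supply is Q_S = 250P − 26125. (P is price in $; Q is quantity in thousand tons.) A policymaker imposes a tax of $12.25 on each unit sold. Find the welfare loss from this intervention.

$12505.21 thousand

In inverse form: demand P = 172 − 0.002Q, supply P = 104.5 + 0.004Q.
Competitive equilibrium: 172 − 0.002Q = 104.5 + 0.004Q → Q* = 11250, P* = 149.5.
With the tax, the buyer price exceeds the seller price by 12.25: (172 − 0.002Q) − (104.5 + 0.004Q) = 12.25 → Q' = 9208.3333.
ΔQ = 11250 − 9208.3333 = 2041.6667; the wedge equals the tax, 12.25.
DWL = ½ × 2041.6667 × 12.25 = $12505.21 thousand.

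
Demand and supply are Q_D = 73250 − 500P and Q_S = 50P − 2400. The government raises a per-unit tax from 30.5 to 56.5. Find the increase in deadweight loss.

In inverse form: demand P = 146.5 − 0.002Q, supply P = 48 + 0.02Q.
Competitive equilibrium: 146.5 − 0.002Q = 48 + 0.02Q → Q* = 4477.2727, P* = 137.5455.
For a per-unit tax t: ΔQ = t/0.022, so DWL = ½·t·(t/0.022) = t²/0.044.
At t = 30.5: DWL = 21142.045. At t = 56.5: DWL = 72551.136.
Increase = 72551.136 − 21142.045 = 51409.09.

51409.09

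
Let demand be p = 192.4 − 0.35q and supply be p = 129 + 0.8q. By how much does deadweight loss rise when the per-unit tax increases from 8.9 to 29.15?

Competitive equilibrium: 192.4 − 0.35q = 129 + 0.8q → q* = 55.1304, p* = 173.1043.
For a per-unit tax t: Δq = t/1.15, so DWL = ½·t·(t/1.15) = t²/2.3.
At t = 8.9: DWL = 34.439. At t = 29.15: DWL = 369.445.
Increase = 369.445 − 34.439 = 335.01.

335.01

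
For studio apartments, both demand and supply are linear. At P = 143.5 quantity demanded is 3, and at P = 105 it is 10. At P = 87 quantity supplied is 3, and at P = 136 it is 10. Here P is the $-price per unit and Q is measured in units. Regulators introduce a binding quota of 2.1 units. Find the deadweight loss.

$183.60

Demand slope = (105 − 143.5)/(10 − 3) = −5.5, so P = 160 − 5.5Q.
Supply slope = (136 − 87)/(10 − 3) = 7, so P = 66 + 7Q.
Competitive equilibrium: 160 − 5.5Q = 66 + 7Q → Q* = 7.52, P* = 118.64.
At Q = 2.1: demand price = 160 − 5.5·2.1 = 148.45; supply price = 66 + 7·2.1 = 80.7.
ΔQ = 7.52 − 2.1 = 5.42; wedge = 148.45 − 80.7 = 67.75.
Deadweight loss = ½ × 5.42 × 67.75 = $183.60.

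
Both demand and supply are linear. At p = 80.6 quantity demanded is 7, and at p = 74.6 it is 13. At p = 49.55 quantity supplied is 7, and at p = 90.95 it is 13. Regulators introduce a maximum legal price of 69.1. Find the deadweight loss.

Demand slope = (74.6 − 80.6)/(13 − 7) = −1, so p = 87.6 − q.
Supply slope = (90.95 − 49.55)/(13 − 7) = 6.9, so p = 1.25 + 6.9q.
Competitive equilibrium: 87.6 − q = 1.25 + 6.9q → q* = 10.9304, p* = 76.6696.
At the ceiling p = 69.1, quantity supplied = (69.1 − 1.25)/6.9 = 9.8333.
Willingness to pay at q' = 9.8333: 87.6 − 1·9.8333 = 77.7667.
Δq = 10.9304 − 9.8333 = 1.0971; wedge = 77.7667 − 69.1 = 8.6667.
DWL = ½ × 1.0971 × 8.6667 = 4.75.

4.75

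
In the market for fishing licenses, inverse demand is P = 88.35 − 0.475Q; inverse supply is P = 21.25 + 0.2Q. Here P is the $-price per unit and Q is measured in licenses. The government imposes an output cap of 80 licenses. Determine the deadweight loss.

$127.12

Competitive equilibrium: 88.35 − 0.475Q = 21.25 + 0.2Q → Q* = 99.4074, P* = 41.1315.
At Q = 80: demand price = 88.35 − 0.475·80 = 50.35; supply price = 21.25 + 0.2·80 = 37.25.
ΔQ = 99.4074 − 80 = 19.4074; wedge = 50.35 − 37.25 = 13.1.
Deadweight loss = ½ × 19.4074 × 13.1 = $127.12.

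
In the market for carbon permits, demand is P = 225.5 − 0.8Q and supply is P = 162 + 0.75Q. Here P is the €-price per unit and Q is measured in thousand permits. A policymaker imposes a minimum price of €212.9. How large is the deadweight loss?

€492.85 thousand

Competitive equilibrium: 225.5 − 0.8Q = 162 + 0.75Q → Q* = 40.9677, P* = 192.7258.
At the floor P = 212.9, quantity demanded = (225.5 − 212.9)/0.8 = 15.75.
Sellers' marginal cost at Q' = 15.75: 162 + 0.75·15.75 = 173.8125.
ΔQ = 40.9677 − 15.75 = 25.2177; wedge = 212.9 − 173.8125 = 39.0875.
The triangle = ½ × 25.2177 × 39.0875 = €492.85 thousand.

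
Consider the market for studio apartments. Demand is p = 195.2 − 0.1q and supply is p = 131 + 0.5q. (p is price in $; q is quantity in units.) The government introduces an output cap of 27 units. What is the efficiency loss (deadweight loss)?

$1920

Competitive equilibrium: 195.2 − 0.1q = 131 + 0.5q → q* = 107, p* = 184.5.
At q = 27: demand price = 195.2 − 0.1·27 = 192.5; supply price = 131 + 0.5·27 = 144.5.
Δq = 107 − 27 = 80; wedge = 192.5 − 144.5 = 48.
Deadweight loss = ½ × 80 × 48 = $1920.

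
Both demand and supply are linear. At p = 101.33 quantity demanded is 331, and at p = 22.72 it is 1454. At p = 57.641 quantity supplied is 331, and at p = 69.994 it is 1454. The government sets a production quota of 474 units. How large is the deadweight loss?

6362.93

Demand slope = (22.72 − 101.33)/(1454 − 331) = −0.07, so p = 124.5 − 0.07q.
Supply slope = (69.994 − 57.641)/(1454 − 331) = 0.011, so p = 54 + 0.011q.
Competitive equilibrium: 124.5 − 0.07q = 54 + 0.011q → q* = 870.3704, p* = 63.5741.
At q = 474: demand price = 124.5 − 0.07·474 = 91.32; supply price = 54 + 0.011·474 = 59.214.
Δq = 870.3704 − 474 = 396.3704; wedge = 91.32 − 59.214 = 32.106.
DWL = ½ × 396.3704 × 32.106 = 6362.93.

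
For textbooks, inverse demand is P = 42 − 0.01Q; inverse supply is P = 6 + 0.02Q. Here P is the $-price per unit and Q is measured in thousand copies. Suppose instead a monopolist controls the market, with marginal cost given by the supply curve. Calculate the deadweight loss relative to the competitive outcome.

$1350 thousand

Competitive equilibrium: 42 − 0.01Q = 6 + 0.02Q → Q* = 1200, P* = 30.
Marginal revenue: MR = 42 − 0.02Q. Set MR = MC: 42 − 0.02Q = 6 + 0.02Q → Q_m = 900.
Price P_m = 42 − 0.01·900 = 33; MC(Q_m) = 6 + 0.02·900 = 24.
Competitive Q* = 1200, so ΔQ = 300; wedge = 33 − 24 = 9.
Deadweight loss = ½ × 300 × 9 = $1350 thousand.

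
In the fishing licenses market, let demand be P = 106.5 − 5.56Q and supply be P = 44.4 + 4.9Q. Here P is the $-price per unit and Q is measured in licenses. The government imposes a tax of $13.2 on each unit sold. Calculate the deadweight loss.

Competitive equilibrium: 106.5 − 5.56Q = 44.4 + 4.9Q → Q* = 5.9369, P* = 73.4908.
With the tax, the buyer price exceeds the seller price by 13.2: (106.5 − 5.56Q) − (44.4 + 4.9Q) = 13.2 → Q' = 4.675.
ΔQ = 5.9369 − 4.675 = 1.2619; the wedge equals the tax, 13.2.
DWL = ½ × 1.2619 × 13.2 = $8.33.

$8.33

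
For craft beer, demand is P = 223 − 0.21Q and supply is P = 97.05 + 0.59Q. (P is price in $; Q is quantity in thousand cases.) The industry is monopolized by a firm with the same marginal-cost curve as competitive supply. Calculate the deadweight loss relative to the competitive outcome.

Competitive equilibrium: 223 − 0.21Q = 97.05 + 0.59Q → Q* = 157.4375, P* = 189.9381.
Marginal revenue: MR = 223 − 0.42Q. Set MR = MC: 223 − 0.42Q = 97.05 + 0.59Q → Q_m = 124.703.
Price P_m = 223 − 0.21·124.703 = 196.8124; MC(Q_m) = 97.05 + 0.59·124.703 = 170.6248.
Competitive Q* = 157.4375, so ΔQ = 32.7345; wedge = 196.8124 − 170.6248 = 26.1876.
The triangle = ½ × 32.7345 × 26.1876 = $428.62 thousand.

$428.62 thousand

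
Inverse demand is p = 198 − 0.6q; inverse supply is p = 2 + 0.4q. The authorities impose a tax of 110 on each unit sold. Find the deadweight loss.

Competitive equilibrium: 198 − 0.6q = 2 + 0.4q → q* = 196, p* = 80.4.
With the tax, the buyer price exceeds the seller price by 110: (198 − 0.6q) − (2 + 0.4q) = 110 → q' = 86.
Δq = 196 − 86 = 110; the wedge equals the tax, 110.
Welfare loss = ½ × 110 × 110 = 6050.

6050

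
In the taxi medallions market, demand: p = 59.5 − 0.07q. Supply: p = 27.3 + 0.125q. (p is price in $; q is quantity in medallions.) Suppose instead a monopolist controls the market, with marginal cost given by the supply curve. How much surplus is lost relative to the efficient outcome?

$185.50

Competitive equilibrium: 59.5 − 0.07q = 27.3 + 0.125q → q* = 165.1282, p* = 47.941.
Marginal revenue: MR = 59.5 − 0.14q. Set MR = MC: 59.5 − 0.14q = 27.3 + 0.125q → q_m = 121.5094.
Price p_m = 59.5 − 0.07·121.5094 = 50.9943; MC(q_m) = 27.3 + 0.125·121.5094 = 42.4887.
Competitive q* = 165.1282, so Δq = 43.6188; wedge = 50.9943 − 42.4887 = 8.5056.
Deadweight loss = ½ × 43.6188 × 8.5056 = $185.50.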